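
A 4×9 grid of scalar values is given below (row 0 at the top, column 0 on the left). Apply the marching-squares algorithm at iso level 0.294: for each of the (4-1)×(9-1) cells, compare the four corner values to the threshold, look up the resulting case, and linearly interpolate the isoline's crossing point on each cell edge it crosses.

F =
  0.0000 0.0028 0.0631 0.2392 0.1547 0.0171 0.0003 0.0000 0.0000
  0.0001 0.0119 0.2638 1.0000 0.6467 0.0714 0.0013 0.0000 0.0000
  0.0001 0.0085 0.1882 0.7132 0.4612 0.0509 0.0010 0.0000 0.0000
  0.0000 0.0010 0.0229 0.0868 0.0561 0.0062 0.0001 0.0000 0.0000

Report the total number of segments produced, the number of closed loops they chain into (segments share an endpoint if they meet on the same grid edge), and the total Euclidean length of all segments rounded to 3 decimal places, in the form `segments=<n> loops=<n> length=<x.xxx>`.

cell (0,2): code 0100 → (0.072,3.000)–(1.000,2.041)
cell (0,3): code 1100 → (0.283,4.000)–(0.072,3.000)
cell (0,4): code 1000 → (1.000,4.613)–(0.283,4.000)
cell (1,2): code 0110 → (1.000,2.041)–(2.000,2.202)
cell (1,4): code 1001 → (2.000,4.408)–(1.000,4.613)
cell (2,2): code 0010 → (2.000,2.202)–(2.669,3.000)
cell (2,3): code 0011 → (2.669,3.000)–(2.413,4.000)
cell (2,4): code 0001 → (2.413,4.000)–(2.000,4.408)
total: 8 segments, chained into 1 closed loop(s), length Σ = 7.987688

segments=8 loops=1 length=7.988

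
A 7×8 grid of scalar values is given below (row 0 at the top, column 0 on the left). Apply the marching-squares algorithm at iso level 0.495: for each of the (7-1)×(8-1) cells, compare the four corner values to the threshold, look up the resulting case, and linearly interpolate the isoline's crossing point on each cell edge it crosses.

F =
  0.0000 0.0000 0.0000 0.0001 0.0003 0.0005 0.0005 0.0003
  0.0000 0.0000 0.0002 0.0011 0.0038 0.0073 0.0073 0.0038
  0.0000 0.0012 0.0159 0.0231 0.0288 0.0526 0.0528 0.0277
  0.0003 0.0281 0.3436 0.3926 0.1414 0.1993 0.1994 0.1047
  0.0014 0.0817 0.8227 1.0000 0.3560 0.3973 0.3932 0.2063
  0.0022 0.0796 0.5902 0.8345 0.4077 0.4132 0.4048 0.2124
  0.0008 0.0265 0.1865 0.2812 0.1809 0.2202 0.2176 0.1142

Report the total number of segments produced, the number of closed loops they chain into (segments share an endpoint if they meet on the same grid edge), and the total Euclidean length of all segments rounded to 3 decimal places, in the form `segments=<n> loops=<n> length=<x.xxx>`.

cell (3,1): code 0100 → (3.316,2.000)–(4.000,1.558)
cell (3,2): code 1100 → (3.169,3.000)–(3.316,2.000)
cell (3,3): code 1000 → (4.000,3.784)–(3.169,3.000)
cell (4,1): code 0110 → (4.000,1.558)–(5.000,1.814)
cell (4,3): code 1001 → (5.000,3.795)–(4.000,3.784)
cell (5,1): code 0010 → (5.000,1.814)–(5.236,2.000)
cell (5,2): code 0011 → (5.236,2.000)–(5.614,3.000)
cell (5,3): code 0001 → (5.614,3.000)–(5.000,3.795)
total: 8 segments, chained into 1 closed loop(s), length Σ = 7.374655

segments=8 loops=1 length=7.375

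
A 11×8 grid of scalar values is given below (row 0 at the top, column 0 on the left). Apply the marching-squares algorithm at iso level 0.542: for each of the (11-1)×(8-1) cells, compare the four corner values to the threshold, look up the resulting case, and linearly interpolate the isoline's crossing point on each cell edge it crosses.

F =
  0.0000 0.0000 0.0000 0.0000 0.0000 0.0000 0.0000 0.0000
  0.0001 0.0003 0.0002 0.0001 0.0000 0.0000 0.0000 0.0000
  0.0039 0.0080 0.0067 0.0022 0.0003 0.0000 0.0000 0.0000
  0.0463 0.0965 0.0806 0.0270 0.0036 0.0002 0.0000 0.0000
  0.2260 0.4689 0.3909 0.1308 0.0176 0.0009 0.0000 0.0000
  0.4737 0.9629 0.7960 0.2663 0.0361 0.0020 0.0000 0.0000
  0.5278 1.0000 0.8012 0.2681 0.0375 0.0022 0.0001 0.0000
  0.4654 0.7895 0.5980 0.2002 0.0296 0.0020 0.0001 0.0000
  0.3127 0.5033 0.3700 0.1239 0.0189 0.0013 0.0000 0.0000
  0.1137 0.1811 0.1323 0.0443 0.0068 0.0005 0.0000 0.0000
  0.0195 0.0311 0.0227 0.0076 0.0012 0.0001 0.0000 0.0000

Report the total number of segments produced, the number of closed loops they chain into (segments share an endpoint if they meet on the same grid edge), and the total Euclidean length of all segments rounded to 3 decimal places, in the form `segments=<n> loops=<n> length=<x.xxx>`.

segments=10 loops=1 length=9.723

cell (4,0): code 0100 → (4.148,1.000)–(5.000,0.140)
cell (4,1): code 1100 → (4.373,2.000)–(4.148,1.000)
cell (4,2): code 1000 → (5.000,2.480)–(4.373,2.000)
cell (5,0): code 0110 → (5.000,0.140)–(6.000,0.030)
cell (5,2): code 1001 → (6.000,2.486)–(5.000,2.480)
cell (6,0): code 0110 → (6.000,0.030)–(7.000,0.236)
cell (6,2): code 1001 → (7.000,2.141)–(6.000,2.486)
cell (7,0): code 0010 → (7.000,0.236)–(7.865,1.000)
cell (7,1): code 0011 → (7.865,1.000)–(7.246,2.000)
cell (7,2): code 0001 → (7.246,2.000)–(7.000,2.141)
total: 10 segments, chained into 1 closed loop(s), length Σ = 9.723221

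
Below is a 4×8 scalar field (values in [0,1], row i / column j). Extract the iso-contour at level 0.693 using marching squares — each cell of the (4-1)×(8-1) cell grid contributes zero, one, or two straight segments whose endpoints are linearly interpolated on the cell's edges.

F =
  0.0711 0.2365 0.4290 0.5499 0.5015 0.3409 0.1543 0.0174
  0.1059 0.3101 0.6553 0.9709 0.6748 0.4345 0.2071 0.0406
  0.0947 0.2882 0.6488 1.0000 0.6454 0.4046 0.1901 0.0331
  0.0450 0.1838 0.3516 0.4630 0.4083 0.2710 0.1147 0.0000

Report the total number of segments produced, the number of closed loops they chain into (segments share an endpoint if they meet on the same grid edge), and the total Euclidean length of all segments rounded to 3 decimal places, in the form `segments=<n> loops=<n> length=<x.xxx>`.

segments=6 loops=1 length=6.333

cell (0,2): code 0100 → (0.340,3.000)–(1.000,2.119)
cell (0,3): code 1000 → (1.000,3.939)–(0.340,3.000)
cell (1,2): code 0110 → (1.000,2.119)–(2.000,2.126)
cell (1,3): code 1001 → (2.000,3.866)–(1.000,3.939)
cell (2,2): code 0010 → (2.000,2.126)–(2.572,3.000)
cell (2,3): code 0001 → (2.572,3.000)–(2.000,3.866)
total: 6 segments, chained into 1 closed loop(s), length Σ = 6.332559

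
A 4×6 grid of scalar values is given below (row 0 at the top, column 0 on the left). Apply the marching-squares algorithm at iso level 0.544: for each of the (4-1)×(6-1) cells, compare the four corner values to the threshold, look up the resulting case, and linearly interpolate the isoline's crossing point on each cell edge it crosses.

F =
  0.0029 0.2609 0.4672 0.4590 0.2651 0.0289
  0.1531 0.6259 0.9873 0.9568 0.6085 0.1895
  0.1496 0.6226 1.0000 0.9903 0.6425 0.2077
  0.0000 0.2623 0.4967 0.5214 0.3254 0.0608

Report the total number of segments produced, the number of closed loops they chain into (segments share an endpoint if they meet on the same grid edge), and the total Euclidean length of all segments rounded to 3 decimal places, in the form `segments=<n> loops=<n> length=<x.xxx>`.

segments=12 loops=1 length=9.959

cell (0,0): code 0100 → (0.776,1.000)–(1.000,0.827)
cell (0,1): code 1100 → (0.148,2.000)–(0.776,1.000)
cell (0,2): code 1100 → (0.171,3.000)–(0.148,2.000)
cell (0,3): code 1100 → (0.812,4.000)–(0.171,3.000)
cell (0,4): code 1000 → (1.000,4.154)–(0.812,4.000)
cell (1,0): code 0110 → (1.000,0.827)–(2.000,0.834)
cell (1,4): code 1001 → (2.000,4.227)–(1.000,4.154)
cell (2,0): code 0010 → (2.000,0.834)–(2.218,1.000)
cell (2,1): code 0011 → (2.218,1.000)–(2.906,2.000)
cell (2,2): code 0011 → (2.906,2.000)–(2.952,3.000)
cell (2,3): code 0011 → (2.952,3.000)–(2.311,4.000)
cell (2,4): code 0001 → (2.311,4.000)–(2.000,4.227)
total: 12 segments, chained into 1 closed loop(s), length Σ = 9.959469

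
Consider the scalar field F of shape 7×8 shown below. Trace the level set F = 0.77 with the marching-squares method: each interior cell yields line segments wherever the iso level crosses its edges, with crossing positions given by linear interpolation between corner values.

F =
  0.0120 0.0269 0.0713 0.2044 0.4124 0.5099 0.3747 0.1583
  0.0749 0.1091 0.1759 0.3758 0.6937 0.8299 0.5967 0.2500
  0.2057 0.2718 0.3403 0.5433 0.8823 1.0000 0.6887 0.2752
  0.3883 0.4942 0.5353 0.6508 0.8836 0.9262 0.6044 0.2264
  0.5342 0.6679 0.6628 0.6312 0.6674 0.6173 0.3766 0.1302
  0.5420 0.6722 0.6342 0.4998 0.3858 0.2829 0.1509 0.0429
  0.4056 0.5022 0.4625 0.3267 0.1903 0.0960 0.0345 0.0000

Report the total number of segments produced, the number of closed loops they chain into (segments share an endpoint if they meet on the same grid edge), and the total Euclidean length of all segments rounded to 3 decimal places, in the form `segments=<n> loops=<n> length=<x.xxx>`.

cell (0,4): code 0100 → (0.813,5.000)–(1.000,4.560)
cell (0,5): code 1000 → (1.000,5.257)–(0.813,5.000)
cell (1,3): code 0100 → (1.405,4.000)–(2.000,3.669)
cell (1,4): code 1110 → (1.000,4.560)–(1.405,4.000)
cell (1,5): code 1001 → (2.000,5.739)–(1.000,5.257)
cell (2,3): code 0110 → (2.000,3.669)–(3.000,3.512)
cell (2,5): code 1001 → (3.000,5.485)–(2.000,5.739)
cell (3,3): code 0010 → (3.000,3.512)–(3.525,4.000)
cell (3,4): code 0011 → (3.525,4.000)–(3.506,5.000)
cell (3,5): code 0001 → (3.506,5.000)–(3.000,5.485)
total: 10 segments, chained into 1 closed loop(s), length Σ = 7.740322

segments=10 loops=1 length=7.740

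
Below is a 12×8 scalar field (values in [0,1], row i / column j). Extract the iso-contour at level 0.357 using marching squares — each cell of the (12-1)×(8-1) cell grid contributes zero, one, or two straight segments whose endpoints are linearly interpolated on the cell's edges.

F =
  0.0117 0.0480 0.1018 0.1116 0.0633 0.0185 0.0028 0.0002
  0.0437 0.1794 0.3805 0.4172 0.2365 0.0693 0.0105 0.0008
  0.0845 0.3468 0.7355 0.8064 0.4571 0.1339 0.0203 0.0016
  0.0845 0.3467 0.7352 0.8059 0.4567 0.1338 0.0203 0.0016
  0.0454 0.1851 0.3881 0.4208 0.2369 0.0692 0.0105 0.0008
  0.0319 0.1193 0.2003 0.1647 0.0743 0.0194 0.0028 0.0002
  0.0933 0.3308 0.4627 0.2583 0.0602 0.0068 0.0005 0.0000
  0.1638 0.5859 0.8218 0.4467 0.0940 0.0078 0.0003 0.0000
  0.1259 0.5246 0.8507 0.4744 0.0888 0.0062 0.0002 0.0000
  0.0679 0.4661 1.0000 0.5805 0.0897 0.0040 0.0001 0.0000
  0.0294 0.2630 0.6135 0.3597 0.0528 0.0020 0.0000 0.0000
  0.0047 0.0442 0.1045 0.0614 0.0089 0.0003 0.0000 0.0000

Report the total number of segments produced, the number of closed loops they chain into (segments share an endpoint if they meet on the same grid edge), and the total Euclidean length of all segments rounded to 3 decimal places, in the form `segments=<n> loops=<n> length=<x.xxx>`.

cell (0,1): code 0100 → (0.916,2.000)–(1.000,1.883)
cell (0,2): code 1100 → (0.803,3.000)–(0.916,2.000)
cell (0,3): code 1000 → (1.000,3.333)–(0.803,3.000)
cell (1,1): code 0110 → (1.000,1.883)–(2.000,1.026)
cell (1,3): code 1101 → (1.546,4.000)–(1.000,3.333)
cell (1,4): code 1000 → (2.000,4.310)–(1.546,4.000)
cell (2,1): code 0110 → (2.000,1.026)–(3.000,1.027)
cell (2,4): code 1001 → (3.000,4.309)–(2.000,4.310)
cell (3,1): code 0110 → (3.000,1.027)–(4.000,1.847)
cell (3,3): code 1011 → (4.000,3.347)–(3.454,4.000)
cell (3,4): code 0001 → (3.454,4.000)–(3.000,4.309)
cell (4,1): code 0010 → (4.000,1.847)–(4.166,2.000)
cell (4,2): code 0011 → (4.166,2.000)–(4.249,3.000)
cell (4,3): code 0001 → (4.249,3.000)–(4.000,3.347)
cell (5,1): code 0100 → (5.597,2.000)–(6.000,1.199)
cell (5,2): code 1000 → (6.000,2.517)–(5.597,2.000)
cell (6,0): code 0100 → (6.103,1.000)–(7.000,0.458)
cell (6,1): code 1110 → (6.000,1.199)–(6.103,1.000)
cell (6,2): code 1101 → (6.524,3.000)–(6.000,2.517)
cell (6,3): code 1000 → (7.000,3.254)–(6.524,3.000)
cell (7,0): code 0110 → (7.000,0.458)–(8.000,0.580)
cell (7,3): code 1001 → (8.000,3.304)–(7.000,3.254)
cell (8,0): code 0110 → (8.000,0.580)–(9.000,0.726)
cell (8,3): code 1001 → (9.000,3.455)–(8.000,3.304)
cell (9,0): code 0010 → (9.000,0.726)–(9.537,1.000)
cell (9,1): code 0111 → (9.537,1.000)–(10.000,1.268)
cell (9,3): code 1001 → (10.000,3.009)–(9.000,3.455)
cell (10,1): code 0010 → (10.000,1.268)–(10.504,2.000)
cell (10,2): code 0011 → (10.504,2.000)–(10.009,3.000)
cell (10,3): code 0001 → (10.009,3.000)–(10.000,3.009)
total: 30 segments, chained into 2 closed loop(s), length Σ = 22.972966

segments=30 loops=2 length=22.973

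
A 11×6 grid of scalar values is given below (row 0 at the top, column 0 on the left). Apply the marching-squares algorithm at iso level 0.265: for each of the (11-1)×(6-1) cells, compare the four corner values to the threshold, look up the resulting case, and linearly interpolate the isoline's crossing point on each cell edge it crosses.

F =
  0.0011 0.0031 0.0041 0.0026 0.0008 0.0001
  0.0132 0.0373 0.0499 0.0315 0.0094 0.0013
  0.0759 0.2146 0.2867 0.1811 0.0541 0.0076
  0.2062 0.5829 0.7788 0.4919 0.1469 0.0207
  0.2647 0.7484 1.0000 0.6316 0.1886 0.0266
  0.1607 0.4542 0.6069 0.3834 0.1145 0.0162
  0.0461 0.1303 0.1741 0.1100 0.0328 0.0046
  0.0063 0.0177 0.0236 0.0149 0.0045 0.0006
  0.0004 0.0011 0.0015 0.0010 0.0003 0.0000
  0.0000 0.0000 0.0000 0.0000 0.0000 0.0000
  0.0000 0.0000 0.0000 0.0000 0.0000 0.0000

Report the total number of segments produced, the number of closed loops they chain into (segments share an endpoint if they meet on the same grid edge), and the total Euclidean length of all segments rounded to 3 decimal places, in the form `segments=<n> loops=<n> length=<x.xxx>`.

cell (1,1): code 0100 → (1.908,2.000)–(2.000,1.699)
cell (1,2): code 1000 → (2.000,2.205)–(1.908,2.000)
cell (2,0): code 0100 → (2.137,1.000)–(3.000,0.156)
cell (2,1): code 1110 → (2.000,1.699)–(2.137,1.000)
cell (2,2): code 1101 → (2.270,3.000)–(2.000,2.205)
cell (2,3): code 1000 → (3.000,3.658)–(2.270,3.000)
cell (3,0): code 0110 → (3.000,0.156)–(4.000,0.001)
cell (3,3): code 1001 → (4.000,3.828)–(3.000,3.658)
cell (4,0): code 0110 → (4.000,0.001)–(5.000,0.355)
cell (4,3): code 1001 → (5.000,3.440)–(4.000,3.828)
cell (5,0): code 0010 → (5.000,0.355)–(5.584,1.000)
cell (5,1): code 0011 → (5.584,1.000)–(5.790,2.000)
cell (5,2): code 0011 → (5.790,2.000)–(5.433,3.000)
cell (5,3): code 0001 → (5.433,3.000)–(5.000,3.440)
total: 14 segments, chained into 1 closed loop(s), length Σ = 12.010797

segments=14 loops=1 length=12.011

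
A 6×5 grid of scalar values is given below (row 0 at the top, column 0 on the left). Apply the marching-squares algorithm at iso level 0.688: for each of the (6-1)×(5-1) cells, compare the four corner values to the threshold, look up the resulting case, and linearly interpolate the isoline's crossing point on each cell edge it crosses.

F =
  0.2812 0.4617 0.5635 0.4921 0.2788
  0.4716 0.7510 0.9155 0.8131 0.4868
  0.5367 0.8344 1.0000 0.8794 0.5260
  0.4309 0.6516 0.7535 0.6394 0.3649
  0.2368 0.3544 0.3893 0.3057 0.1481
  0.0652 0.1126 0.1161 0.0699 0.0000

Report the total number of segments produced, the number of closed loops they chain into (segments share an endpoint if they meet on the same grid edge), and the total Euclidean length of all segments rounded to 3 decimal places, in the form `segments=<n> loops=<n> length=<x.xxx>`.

segments=12 loops=1 length=9.081

cell (0,0): code 0100 → (0.782,1.000)–(1.000,0.775)
cell (0,1): code 1100 → (0.354,2.000)–(0.782,1.000)
cell (0,2): code 1100 → (0.610,3.000)–(0.354,2.000)
cell (0,3): code 1000 → (1.000,3.383)–(0.610,3.000)
cell (1,0): code 0110 → (1.000,0.775)–(2.000,0.508)
cell (1,3): code 1001 → (2.000,3.542)–(1.000,3.383)
cell (2,0): code 0010 → (2.000,0.508)–(2.801,1.000)
cell (2,1): code 0111 → (2.801,1.000)–(3.000,1.357)
cell (2,2): code 1011 → (3.000,2.574)–(2.798,3.000)
cell (2,3): code 0001 → (2.798,3.000)–(2.000,3.542)
cell (3,1): code 0010 → (3.000,1.357)–(3.180,2.000)
cell (3,2): code 0001 → (3.180,2.000)–(3.000,2.574)
total: 12 segments, chained into 1 closed loop(s), length Σ = 9.081258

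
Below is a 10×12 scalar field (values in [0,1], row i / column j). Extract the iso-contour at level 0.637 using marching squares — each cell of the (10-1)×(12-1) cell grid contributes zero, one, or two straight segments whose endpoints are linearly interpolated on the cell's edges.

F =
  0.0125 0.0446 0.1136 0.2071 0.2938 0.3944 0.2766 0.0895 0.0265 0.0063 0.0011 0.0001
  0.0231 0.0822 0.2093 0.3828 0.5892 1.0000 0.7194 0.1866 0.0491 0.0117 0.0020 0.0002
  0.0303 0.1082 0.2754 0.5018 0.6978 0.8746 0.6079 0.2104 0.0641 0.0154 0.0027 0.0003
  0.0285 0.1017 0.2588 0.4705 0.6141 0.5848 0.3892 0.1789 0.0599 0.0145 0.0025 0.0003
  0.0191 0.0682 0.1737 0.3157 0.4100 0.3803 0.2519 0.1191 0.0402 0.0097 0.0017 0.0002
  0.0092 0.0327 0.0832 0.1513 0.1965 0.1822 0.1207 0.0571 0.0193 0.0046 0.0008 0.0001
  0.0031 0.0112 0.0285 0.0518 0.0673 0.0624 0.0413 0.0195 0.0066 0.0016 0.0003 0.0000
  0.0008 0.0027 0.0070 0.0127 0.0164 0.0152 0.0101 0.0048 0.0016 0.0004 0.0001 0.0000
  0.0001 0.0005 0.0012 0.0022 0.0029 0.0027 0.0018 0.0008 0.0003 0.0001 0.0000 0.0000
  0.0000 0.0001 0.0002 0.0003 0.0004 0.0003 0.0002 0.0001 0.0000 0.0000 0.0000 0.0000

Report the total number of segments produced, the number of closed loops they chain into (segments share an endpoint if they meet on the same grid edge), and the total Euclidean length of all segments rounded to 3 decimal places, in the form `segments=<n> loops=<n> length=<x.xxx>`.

cell (0,4): code 0100 → (0.401,5.000)–(1.000,4.116)
cell (0,5): code 1100 → (0.814,6.000)–(0.401,5.000)
cell (0,6): code 1000 → (1.000,6.155)–(0.814,6.000)
cell (1,3): code 0100 → (1.440,4.000)–(2.000,3.690)
cell (1,4): code 1110 → (1.000,4.116)–(1.440,4.000)
cell (1,5): code 1011 → (2.000,5.891)–(1.739,6.000)
cell (1,6): code 0001 → (1.739,6.000)–(1.000,6.155)
cell (2,3): code 0010 → (2.000,3.690)–(2.726,4.000)
cell (2,4): code 0011 → (2.726,4.000)–(2.820,5.000)
cell (2,5): code 0001 → (2.820,5.000)–(2.000,5.891)
total: 10 segments, chained into 1 closed loop(s), length Σ = 7.529949

segments=10 loops=1 length=7.530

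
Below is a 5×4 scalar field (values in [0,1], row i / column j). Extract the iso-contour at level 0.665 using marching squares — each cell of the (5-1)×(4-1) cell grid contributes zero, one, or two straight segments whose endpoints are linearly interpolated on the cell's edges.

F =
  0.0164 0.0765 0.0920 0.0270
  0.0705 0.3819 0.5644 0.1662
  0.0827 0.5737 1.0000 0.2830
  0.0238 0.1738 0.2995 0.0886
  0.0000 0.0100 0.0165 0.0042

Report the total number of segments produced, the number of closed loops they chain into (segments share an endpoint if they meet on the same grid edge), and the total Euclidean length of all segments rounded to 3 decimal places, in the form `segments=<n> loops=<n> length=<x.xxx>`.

cell (1,1): code 0100 → (1.231,2.000)–(2.000,1.214)
cell (1,2): code 1000 → (2.000,2.467)–(1.231,2.000)
cell (2,1): code 0010 → (2.000,1.214)–(2.478,2.000)
cell (2,2): code 0001 → (2.478,2.000)–(2.000,2.467)
total: 4 segments, chained into 1 closed loop(s), length Σ = 3.587884

segments=4 loops=1 length=3.588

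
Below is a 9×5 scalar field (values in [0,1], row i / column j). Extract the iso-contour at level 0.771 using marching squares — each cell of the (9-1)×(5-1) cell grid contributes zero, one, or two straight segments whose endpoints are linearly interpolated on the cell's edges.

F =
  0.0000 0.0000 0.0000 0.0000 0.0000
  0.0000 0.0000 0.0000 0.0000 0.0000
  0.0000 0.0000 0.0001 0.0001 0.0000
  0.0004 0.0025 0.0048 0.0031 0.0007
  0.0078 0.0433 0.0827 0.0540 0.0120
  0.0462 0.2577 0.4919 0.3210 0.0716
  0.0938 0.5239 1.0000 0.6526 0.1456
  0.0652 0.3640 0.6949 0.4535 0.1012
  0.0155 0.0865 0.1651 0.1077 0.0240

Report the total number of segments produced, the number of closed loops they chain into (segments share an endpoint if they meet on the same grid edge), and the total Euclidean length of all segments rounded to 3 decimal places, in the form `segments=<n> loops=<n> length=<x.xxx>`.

segments=4 loops=1 length=3.348

cell (5,1): code 0100 → (5.549,2.000)–(6.000,1.519)
cell (5,2): code 1000 → (6.000,2.659)–(5.549,2.000)
cell (6,1): code 0010 → (6.000,1.519)–(6.751,2.000)
cell (6,2): code 0001 → (6.751,2.000)–(6.000,2.659)
total: 4 segments, chained into 1 closed loop(s), length Σ = 3.348091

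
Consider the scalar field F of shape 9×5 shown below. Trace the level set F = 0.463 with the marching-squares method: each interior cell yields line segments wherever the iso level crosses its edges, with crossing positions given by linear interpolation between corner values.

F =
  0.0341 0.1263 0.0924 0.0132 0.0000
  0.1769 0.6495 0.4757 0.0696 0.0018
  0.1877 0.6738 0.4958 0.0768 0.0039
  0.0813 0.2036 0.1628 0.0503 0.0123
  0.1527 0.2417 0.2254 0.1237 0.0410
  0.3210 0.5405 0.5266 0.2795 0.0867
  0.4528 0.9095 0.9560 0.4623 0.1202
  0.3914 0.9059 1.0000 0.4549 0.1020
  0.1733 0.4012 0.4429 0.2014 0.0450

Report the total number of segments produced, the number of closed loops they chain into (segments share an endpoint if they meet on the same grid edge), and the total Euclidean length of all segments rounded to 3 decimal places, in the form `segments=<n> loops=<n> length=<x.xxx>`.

segments=18 loops=2 length=15.253

cell (0,0): code 0100 → (0.644,1.000)–(1.000,0.605)
cell (0,1): code 1100 → (0.967,2.000)–(0.644,1.000)
cell (0,2): code 1000 → (1.000,2.031)–(0.967,2.000)
cell (1,0): code 0110 → (1.000,0.605)–(2.000,0.566)
cell (1,2): code 1001 → (2.000,2.078)–(1.000,2.031)
cell (2,0): code 0010 → (2.000,0.566)–(2.448,1.000)
cell (2,1): code 0011 → (2.448,1.000)–(2.098,2.000)
cell (2,2): code 0001 → (2.098,2.000)–(2.000,2.078)
cell (4,0): code 0100 → (4.741,1.000)–(5.000,0.647)
cell (4,1): code 1100 → (4.789,2.000)–(4.741,1.000)
cell (4,2): code 1000 → (5.000,2.257)–(4.789,2.000)
cell (5,0): code 0110 → (5.000,0.647)–(6.000,0.022)
cell (5,2): code 1001 → (6.000,2.999)–(5.000,2.257)
cell (6,0): code 0110 → (6.000,0.022)–(7.000,0.139)
cell (6,2): code 1001 → (7.000,2.985)–(6.000,2.999)
cell (7,0): code 0010 → (7.000,0.139)–(7.878,1.000)
cell (7,1): code 0011 → (7.878,1.000)–(7.964,2.000)
cell (7,2): code 0001 → (7.964,2.000)–(7.000,2.985)
total: 18 segments, chained into 2 closed loop(s), length Σ = 15.253281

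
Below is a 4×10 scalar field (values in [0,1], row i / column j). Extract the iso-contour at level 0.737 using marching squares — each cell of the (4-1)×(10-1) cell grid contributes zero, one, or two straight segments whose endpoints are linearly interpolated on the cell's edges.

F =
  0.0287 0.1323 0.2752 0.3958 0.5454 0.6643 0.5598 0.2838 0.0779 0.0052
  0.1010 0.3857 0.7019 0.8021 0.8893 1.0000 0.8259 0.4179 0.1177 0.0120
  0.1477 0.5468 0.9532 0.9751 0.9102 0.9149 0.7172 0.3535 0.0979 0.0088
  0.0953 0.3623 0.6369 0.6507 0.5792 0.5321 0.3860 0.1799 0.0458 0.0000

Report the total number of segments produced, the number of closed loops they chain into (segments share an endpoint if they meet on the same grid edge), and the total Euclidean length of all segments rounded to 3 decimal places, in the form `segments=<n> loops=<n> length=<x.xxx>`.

cell (0,2): code 0100 → (0.840,3.000)–(1.000,2.350)
cell (0,3): code 1100 → (0.557,4.000)–(0.840,3.000)
cell (0,4): code 1100 → (0.217,5.000)–(0.557,4.000)
cell (0,5): code 1100 → (0.666,6.000)–(0.217,5.000)
cell (0,6): code 1000 → (1.000,6.218)–(0.666,6.000)
cell (1,1): code 0100 → (1.140,2.000)–(2.000,1.468)
cell (1,2): code 1110 → (1.000,2.350)–(1.140,2.000)
cell (1,5): code 1011 → (2.000,5.900)–(1.818,6.000)
cell (1,6): code 0001 → (1.818,6.000)–(1.000,6.218)
cell (2,1): code 0010 → (2.000,1.468)–(2.684,2.000)
cell (2,2): code 0011 → (2.684,2.000)–(2.734,3.000)
cell (2,3): code 0011 → (2.734,3.000)–(2.523,4.000)
cell (2,4): code 0011 → (2.523,4.000)–(2.465,5.000)
cell (2,5): code 0001 → (2.465,5.000)–(2.000,5.900)
total: 14 segments, chained into 1 closed loop(s), length Σ = 11.606675

segments=14 loops=1 length=11.607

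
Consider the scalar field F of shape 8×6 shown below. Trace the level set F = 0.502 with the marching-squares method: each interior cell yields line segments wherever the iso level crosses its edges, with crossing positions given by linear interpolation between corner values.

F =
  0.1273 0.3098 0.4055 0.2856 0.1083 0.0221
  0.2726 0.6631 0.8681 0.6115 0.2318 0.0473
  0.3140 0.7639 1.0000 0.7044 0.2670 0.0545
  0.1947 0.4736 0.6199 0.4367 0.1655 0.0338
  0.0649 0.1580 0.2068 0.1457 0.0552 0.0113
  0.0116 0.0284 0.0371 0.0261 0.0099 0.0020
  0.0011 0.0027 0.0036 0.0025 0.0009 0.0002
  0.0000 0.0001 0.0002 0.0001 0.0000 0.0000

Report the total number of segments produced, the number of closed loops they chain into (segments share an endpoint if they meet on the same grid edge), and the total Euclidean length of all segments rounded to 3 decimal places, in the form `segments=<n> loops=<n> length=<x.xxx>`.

cell (0,0): code 0100 → (0.544,1.000)–(1.000,0.587)
cell (0,1): code 1100 → (0.209,2.000)–(0.544,1.000)
cell (0,2): code 1100 → (0.664,3.000)–(0.209,2.000)
cell (0,3): code 1000 → (1.000,3.288)–(0.664,3.000)
cell (1,0): code 0110 → (1.000,0.587)–(2.000,0.418)
cell (1,3): code 1001 → (2.000,3.463)–(1.000,3.288)
cell (2,0): code 0010 → (2.000,0.418)–(2.902,1.000)
cell (2,1): code 0111 → (2.902,1.000)–(3.000,1.194)
cell (2,2): code 1011 → (3.000,2.644)–(2.756,3.000)
cell (2,3): code 0001 → (2.756,3.000)–(2.000,3.463)
cell (3,1): code 0010 → (3.000,1.194)–(3.285,2.000)
cell (3,2): code 0001 → (3.285,2.000)–(3.000,2.644)
total: 12 segments, chained into 1 closed loop(s), length Σ = 9.408963

segments=12 loops=1 length=9.409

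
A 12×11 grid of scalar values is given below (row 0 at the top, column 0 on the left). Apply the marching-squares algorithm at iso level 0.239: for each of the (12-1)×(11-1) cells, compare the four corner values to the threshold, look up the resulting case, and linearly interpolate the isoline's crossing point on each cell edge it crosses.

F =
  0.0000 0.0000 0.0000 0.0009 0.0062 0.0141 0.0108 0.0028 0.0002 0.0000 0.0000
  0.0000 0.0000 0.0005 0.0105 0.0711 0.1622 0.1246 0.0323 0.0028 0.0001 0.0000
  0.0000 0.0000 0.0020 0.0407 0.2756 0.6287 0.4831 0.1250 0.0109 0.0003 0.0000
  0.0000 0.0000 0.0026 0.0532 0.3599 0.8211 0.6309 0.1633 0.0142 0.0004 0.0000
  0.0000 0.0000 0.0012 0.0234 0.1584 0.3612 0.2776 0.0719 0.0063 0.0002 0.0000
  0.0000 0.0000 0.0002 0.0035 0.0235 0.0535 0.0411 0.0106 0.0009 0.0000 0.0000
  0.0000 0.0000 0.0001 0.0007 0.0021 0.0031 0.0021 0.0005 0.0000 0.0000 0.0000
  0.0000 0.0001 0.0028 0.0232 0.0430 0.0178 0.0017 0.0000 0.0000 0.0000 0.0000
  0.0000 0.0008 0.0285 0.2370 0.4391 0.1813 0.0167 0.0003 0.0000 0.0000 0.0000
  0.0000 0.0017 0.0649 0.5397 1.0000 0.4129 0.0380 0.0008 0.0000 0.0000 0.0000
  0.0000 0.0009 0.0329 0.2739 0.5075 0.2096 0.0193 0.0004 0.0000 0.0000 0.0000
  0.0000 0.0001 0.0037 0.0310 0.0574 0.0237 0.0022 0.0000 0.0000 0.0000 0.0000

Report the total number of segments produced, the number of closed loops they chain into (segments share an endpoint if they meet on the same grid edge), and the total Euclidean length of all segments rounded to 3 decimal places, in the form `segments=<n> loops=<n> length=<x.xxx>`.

segments=24 loops=2 length=19.010

cell (1,3): code 0100 → (1.821,4.000)–(2.000,3.844)
cell (1,4): code 1100 → (1.165,5.000)–(1.821,4.000)
cell (1,5): code 1100 → (1.319,6.000)–(1.165,5.000)
cell (1,6): code 1000 → (2.000,6.682)–(1.319,6.000)
cell (2,3): code 0110 → (2.000,3.844)–(3.000,3.606)
cell (2,6): code 1001 → (3.000,6.838)–(2.000,6.682)
cell (3,3): code 0010 → (3.000,3.606)–(3.600,4.000)
cell (3,4): code 0111 → (3.600,4.000)–(4.000,4.397)
cell (3,6): code 1001 → (4.000,6.188)–(3.000,6.838)
cell (4,4): code 0010 → (4.000,4.397)–(4.397,5.000)
cell (4,5): code 0011 → (4.397,5.000)–(4.163,6.000)
cell (4,6): code 0001 → (4.163,6.000)–(4.000,6.188)
cell (7,3): code 0100 → (7.495,4.000)–(8.000,3.010)
cell (7,4): code 1000 → (8.000,4.776)–(7.495,4.000)
cell (8,2): code 0100 → (8.007,3.000)–(9.000,2.367)
cell (8,3): code 1110 → (8.000,3.010)–(8.007,3.000)
cell (8,4): code 1101 → (8.249,5.000)–(8.000,4.776)
cell (8,5): code 1000 → (9.000,5.464)–(8.249,5.000)
cell (9,2): code 0110 → (9.000,2.367)–(10.000,2.855)
cell (9,4): code 1011 → (10.000,4.901)–(9.855,5.000)
cell (9,5): code 0001 → (9.855,5.000)–(9.000,5.464)
cell (10,2): code 0010 → (10.000,2.855)–(10.144,3.000)
cell (10,3): code 0011 → (10.144,3.000)–(10.597,4.000)
cell (10,4): code 0001 → (10.597,4.000)–(10.000,4.901)
total: 24 segments, chained into 2 closed loop(s), length Σ = 19.009881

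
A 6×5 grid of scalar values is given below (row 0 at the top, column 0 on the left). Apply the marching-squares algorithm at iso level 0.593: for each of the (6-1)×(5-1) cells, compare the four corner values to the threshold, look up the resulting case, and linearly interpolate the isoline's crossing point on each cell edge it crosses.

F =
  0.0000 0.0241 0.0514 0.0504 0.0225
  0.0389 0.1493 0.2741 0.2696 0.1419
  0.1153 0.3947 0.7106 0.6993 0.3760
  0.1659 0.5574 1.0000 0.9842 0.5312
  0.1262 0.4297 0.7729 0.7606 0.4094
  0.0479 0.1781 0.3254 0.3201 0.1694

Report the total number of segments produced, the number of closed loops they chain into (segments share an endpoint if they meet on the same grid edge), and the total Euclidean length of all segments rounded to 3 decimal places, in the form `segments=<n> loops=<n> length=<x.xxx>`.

segments=10 loops=1 length=8.564

cell (1,1): code 0100 → (1.731,2.000)–(2.000,1.628)
cell (1,2): code 1100 → (1.753,3.000)–(1.731,2.000)
cell (1,3): code 1000 → (2.000,3.329)–(1.753,3.000)
cell (2,1): code 0110 → (2.000,1.628)–(3.000,1.080)
cell (2,3): code 1001 → (3.000,3.864)–(2.000,3.329)
cell (3,1): code 0110 → (3.000,1.080)–(4.000,1.476)
cell (3,3): code 1001 → (4.000,3.477)–(3.000,3.864)
cell (4,1): code 0010 → (4.000,1.476)–(4.402,2.000)
cell (4,2): code 0011 → (4.402,2.000)–(4.380,3.000)
cell (4,3): code 0001 → (4.380,3.000)–(4.000,3.477)
total: 10 segments, chained into 1 closed loop(s), length Σ = 8.563748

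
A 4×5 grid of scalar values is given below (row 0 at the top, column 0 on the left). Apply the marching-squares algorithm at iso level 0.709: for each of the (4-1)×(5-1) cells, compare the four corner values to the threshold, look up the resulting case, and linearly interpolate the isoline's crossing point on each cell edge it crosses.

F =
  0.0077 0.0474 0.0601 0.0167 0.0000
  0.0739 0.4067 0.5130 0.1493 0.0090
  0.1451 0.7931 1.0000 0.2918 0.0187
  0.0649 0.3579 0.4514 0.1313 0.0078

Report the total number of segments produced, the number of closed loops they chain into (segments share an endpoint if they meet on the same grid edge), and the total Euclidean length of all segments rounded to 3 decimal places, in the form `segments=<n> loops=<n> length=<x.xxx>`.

cell (1,0): code 0100 → (1.782,1.000)–(2.000,0.870)
cell (1,1): code 1100 → (1.402,2.000)–(1.782,1.000)
cell (1,2): code 1000 → (2.000,2.411)–(1.402,2.000)
cell (2,0): code 0010 → (2.000,0.870)–(2.193,1.000)
cell (2,1): code 0011 → (2.193,1.000)–(2.530,2.000)
cell (2,2): code 0001 → (2.530,2.000)–(2.000,2.411)
total: 6 segments, chained into 1 closed loop(s), length Σ = 4.007392

segments=6 loops=1 length=4.007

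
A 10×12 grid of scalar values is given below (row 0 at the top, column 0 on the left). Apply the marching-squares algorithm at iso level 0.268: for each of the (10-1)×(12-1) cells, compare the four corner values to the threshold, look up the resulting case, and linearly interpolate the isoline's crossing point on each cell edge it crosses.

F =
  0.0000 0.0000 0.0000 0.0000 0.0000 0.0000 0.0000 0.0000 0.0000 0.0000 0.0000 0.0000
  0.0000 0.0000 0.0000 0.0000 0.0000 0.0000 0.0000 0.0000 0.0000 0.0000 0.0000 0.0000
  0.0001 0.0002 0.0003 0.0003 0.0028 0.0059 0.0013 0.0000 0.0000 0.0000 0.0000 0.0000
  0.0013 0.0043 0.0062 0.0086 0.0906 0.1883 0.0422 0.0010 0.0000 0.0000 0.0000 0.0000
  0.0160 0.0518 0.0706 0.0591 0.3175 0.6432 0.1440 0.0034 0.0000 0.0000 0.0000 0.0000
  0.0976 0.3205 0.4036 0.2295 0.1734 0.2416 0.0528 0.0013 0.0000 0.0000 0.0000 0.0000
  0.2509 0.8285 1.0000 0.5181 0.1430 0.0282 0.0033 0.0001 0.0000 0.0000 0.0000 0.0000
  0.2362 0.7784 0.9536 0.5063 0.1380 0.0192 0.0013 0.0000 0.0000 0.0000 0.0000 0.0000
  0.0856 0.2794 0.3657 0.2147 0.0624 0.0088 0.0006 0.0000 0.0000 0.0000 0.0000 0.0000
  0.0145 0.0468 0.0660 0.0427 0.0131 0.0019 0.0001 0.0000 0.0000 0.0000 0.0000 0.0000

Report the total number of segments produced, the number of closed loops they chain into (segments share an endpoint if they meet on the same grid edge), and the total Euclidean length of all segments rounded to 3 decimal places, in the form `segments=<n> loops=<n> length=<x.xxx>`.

cell (3,3): code 0100 → (3.782,4.000)–(4.000,3.808)
cell (3,4): code 1100 → (3.175,5.000)–(3.782,4.000)
cell (3,5): code 1000 → (4.000,5.752)–(3.175,5.000)
cell (4,0): code 0100 → (4.805,1.000)–(5.000,0.764)
cell (4,1): code 1100 → (4.593,2.000)–(4.805,1.000)
cell (4,2): code 1000 → (5.000,2.779)–(4.593,2.000)
cell (4,3): code 0010 → (4.000,3.808)–(4.344,4.000)
cell (4,4): code 0011 → (4.344,4.000)–(4.934,5.000)
cell (4,5): code 0001 → (4.934,5.000)–(4.000,5.752)
cell (5,0): code 0110 → (5.000,0.764)–(6.000,0.030)
cell (5,2): code 1101 → (5.133,3.000)–(5.000,2.779)
cell (5,3): code 1000 → (6.000,3.667)–(5.133,3.000)
cell (6,0): code 0110 → (6.000,0.030)–(7.000,0.059)
cell (6,3): code 1001 → (7.000,3.647)–(6.000,3.667)
cell (7,0): code 0110 → (7.000,0.059)–(8.000,0.941)
cell (7,2): code 1011 → (8.000,2.647)–(7.817,3.000)
cell (7,3): code 0001 → (7.817,3.000)–(7.000,3.647)
cell (8,0): code 0010 → (8.000,0.941)–(8.049,1.000)
cell (8,1): code 0011 → (8.049,1.000)–(8.326,2.000)
cell (8,2): code 0001 → (8.326,2.000)–(8.000,2.647)
total: 20 segments, chained into 2 closed loop(s), length Σ = 16.742336

segments=20 loops=2 length=16.742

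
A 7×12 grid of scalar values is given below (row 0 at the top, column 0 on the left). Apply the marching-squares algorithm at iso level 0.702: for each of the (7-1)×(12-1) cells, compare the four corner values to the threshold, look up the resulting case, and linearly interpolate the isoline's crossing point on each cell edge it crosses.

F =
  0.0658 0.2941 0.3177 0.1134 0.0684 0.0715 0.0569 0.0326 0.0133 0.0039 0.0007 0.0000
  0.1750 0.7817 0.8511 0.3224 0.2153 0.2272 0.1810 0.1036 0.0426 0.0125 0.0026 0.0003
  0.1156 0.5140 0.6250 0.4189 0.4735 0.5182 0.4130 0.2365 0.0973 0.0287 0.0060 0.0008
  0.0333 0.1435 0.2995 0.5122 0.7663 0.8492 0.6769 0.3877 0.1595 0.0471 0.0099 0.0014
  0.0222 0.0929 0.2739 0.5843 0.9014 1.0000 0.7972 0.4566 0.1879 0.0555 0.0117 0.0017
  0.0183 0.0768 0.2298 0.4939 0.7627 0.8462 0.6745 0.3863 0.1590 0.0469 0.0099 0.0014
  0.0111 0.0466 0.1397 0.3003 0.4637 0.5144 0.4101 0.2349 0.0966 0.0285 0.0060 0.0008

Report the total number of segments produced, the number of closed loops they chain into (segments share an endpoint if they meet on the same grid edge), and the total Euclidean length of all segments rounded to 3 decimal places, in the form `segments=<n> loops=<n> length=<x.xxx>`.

segments=18 loops=2 length=12.659

cell (0,0): code 0100 → (0.837,1.000)–(1.000,0.869)
cell (0,1): code 1100 → (0.720,2.000)–(0.837,1.000)
cell (0,2): code 1000 → (1.000,2.282)–(0.720,2.000)
cell (1,0): code 0010 → (1.000,0.869)–(1.298,1.000)
cell (1,1): code 0011 → (1.298,1.000)–(1.659,2.000)
cell (1,2): code 0001 → (1.659,2.000)–(1.000,2.282)
cell (2,3): code 0100 → (2.780,4.000)–(3.000,3.747)
cell (2,4): code 1100 → (2.555,5.000)–(2.780,4.000)
cell (2,5): code 1000 → (3.000,5.854)–(2.555,5.000)
cell (3,3): code 0110 → (3.000,3.747)–(4.000,3.371)
cell (3,5): code 1101 → (3.209,6.000)–(3.000,5.854)
cell (3,6): code 1000 → (4.000,6.280)–(3.209,6.000)
cell (4,3): code 0110 → (4.000,3.371)–(5.000,3.774)
cell (4,5): code 1011 → (5.000,5.840)–(4.776,6.000)
cell (4,6): code 0001 → (4.776,6.000)–(4.000,6.280)
cell (5,3): code 0010 → (5.000,3.774)–(5.203,4.000)
cell (5,4): code 0011 → (5.203,4.000)–(5.435,5.000)
cell (5,5): code 0001 → (5.435,5.000)–(5.000,5.840)
total: 18 segments, chained into 2 closed loop(s), length Σ = 12.658805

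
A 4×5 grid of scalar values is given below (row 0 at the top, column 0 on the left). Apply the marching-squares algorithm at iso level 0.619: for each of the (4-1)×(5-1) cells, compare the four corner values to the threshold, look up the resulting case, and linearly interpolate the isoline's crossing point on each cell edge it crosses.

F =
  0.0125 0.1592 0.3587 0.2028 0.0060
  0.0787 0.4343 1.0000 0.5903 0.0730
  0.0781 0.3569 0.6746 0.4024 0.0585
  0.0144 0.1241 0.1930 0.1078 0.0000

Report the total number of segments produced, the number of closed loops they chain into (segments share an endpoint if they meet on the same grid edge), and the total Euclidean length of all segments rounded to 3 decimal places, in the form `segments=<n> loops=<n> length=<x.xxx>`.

segments=6 loops=1 length=4.799

cell (0,1): code 0100 → (0.406,2.000)–(1.000,1.326)
cell (0,2): code 1000 → (1.000,2.930)–(0.406,2.000)
cell (1,1): code 0110 → (1.000,1.326)–(2.000,1.825)
cell (1,2): code 1001 → (2.000,2.204)–(1.000,2.930)
cell (2,1): code 0010 → (2.000,1.825)–(2.115,2.000)
cell (2,2): code 0001 → (2.115,2.000)–(2.000,2.204)
total: 6 segments, chained into 1 closed loop(s), length Σ = 4.798829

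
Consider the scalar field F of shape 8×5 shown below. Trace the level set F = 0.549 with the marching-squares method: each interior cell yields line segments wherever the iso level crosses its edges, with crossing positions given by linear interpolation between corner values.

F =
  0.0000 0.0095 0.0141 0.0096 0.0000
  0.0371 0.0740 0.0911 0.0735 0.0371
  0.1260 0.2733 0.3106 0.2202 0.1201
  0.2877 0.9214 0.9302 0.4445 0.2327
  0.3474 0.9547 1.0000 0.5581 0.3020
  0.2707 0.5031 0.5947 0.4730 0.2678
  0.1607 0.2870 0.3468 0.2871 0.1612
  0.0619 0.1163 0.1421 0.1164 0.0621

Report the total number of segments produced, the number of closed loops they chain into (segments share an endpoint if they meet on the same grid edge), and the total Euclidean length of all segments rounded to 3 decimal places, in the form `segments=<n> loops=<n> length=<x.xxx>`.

segments=12 loops=1 length=8.639

cell (2,0): code 0100 → (2.425,1.000)–(3.000,0.412)
cell (2,1): code 1100 → (2.385,2.000)–(2.425,1.000)
cell (2,2): code 1000 → (3.000,2.785)–(2.385,2.000)
cell (3,0): code 0110 → (3.000,0.412)–(4.000,0.332)
cell (3,2): code 1101 → (3.920,3.000)–(3.000,2.785)
cell (3,3): code 1000 → (4.000,3.036)–(3.920,3.000)
cell (4,0): code 0010 → (4.000,0.332)–(4.898,1.000)
cell (4,1): code 0111 → (4.898,1.000)–(5.000,1.501)
cell (4,2): code 1011 → (5.000,2.376)–(4.107,3.000)
cell (4,3): code 0001 → (4.107,3.000)–(4.000,3.036)
cell (5,1): code 0010 → (5.000,1.501)–(5.184,2.000)
cell (5,2): code 0001 → (5.184,2.000)–(5.000,2.376)
total: 12 segments, chained into 1 closed loop(s), length Σ = 8.638995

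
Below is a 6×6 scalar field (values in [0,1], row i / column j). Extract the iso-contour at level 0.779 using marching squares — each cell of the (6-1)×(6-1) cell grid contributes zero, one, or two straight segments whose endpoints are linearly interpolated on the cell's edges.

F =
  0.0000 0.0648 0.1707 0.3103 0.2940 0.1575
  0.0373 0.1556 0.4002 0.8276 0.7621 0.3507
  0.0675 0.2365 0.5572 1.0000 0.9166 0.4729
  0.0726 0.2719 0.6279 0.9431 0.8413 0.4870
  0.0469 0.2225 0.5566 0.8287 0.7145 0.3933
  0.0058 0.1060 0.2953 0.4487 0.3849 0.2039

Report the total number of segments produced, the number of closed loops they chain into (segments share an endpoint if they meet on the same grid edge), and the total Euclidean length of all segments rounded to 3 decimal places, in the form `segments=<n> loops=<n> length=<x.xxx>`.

segments=12 loops=1 length=8.216

cell (0,2): code 0100 → (0.906,3.000)–(1.000,2.886)
cell (0,3): code 1000 → (1.000,3.742)–(0.906,3.000)
cell (1,2): code 0110 → (1.000,2.886)–(2.000,2.501)
cell (1,3): code 1101 → (1.109,4.000)–(1.000,3.742)
cell (1,4): code 1000 → (2.000,4.310)–(1.109,4.000)
cell (2,2): code 0110 → (2.000,2.501)–(3.000,2.479)
cell (2,4): code 1001 → (3.000,4.176)–(2.000,4.310)
cell (3,2): code 0110 → (3.000,2.479)–(4.000,2.817)
cell (3,3): code 1011 → (4.000,3.435)–(3.491,4.000)
cell (3,4): code 0001 → (3.491,4.000)–(3.000,4.176)
cell (4,2): code 0010 → (4.000,2.817)–(4.131,3.000)
cell (4,3): code 0001 → (4.131,3.000)–(4.000,3.435)
total: 12 segments, chained into 1 closed loop(s), length Σ = 8.216205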